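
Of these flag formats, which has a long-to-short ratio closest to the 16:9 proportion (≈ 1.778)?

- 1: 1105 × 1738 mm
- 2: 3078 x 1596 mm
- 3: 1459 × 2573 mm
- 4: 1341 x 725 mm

Target 16:9 ≈ 1.778.
1: 1.573 (Δ0.205)  2: 1.929 (Δ0.151)  3: 1.764 (Δ0.014)  4: 1.850 (Δ0.072)

3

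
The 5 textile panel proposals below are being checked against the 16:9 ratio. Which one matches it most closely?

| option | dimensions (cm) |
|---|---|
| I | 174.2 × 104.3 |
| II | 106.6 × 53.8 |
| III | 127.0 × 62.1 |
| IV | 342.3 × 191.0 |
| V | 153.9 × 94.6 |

IV

Target 16:9 ≈ 1.778.
I: 1.670 (Δ0.108)  II: 1.981 (Δ0.203)  III: 2.045 (Δ0.267)  IV: 1.792 (Δ0.014)  V: 1.627 (Δ0.151)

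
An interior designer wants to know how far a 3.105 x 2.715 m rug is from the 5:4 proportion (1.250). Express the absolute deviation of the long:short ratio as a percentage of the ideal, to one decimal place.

Ratio = 3.105 / 2.715 ≈ 1.1436.
Ideal 5:4 = 1.2500. |1.1436 − 1.2500| / 1.2500 ≈ 8.51% → 8.5%.

8.5%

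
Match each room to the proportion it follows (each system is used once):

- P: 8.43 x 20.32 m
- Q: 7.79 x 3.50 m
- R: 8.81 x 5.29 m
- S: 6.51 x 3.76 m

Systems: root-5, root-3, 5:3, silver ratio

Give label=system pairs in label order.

Ratios: P ≈ 2.410; Q ≈ 2.226; R ≈ 1.665; S ≈ 1.731.
Targets: root-5 ≈ 2.236; root-3 ≈ 1.732; 5:3 ≈ 1.667; silver ratio ≈ 2.414.

P=silver ratio, Q=root-5, R=5:3, S=root-3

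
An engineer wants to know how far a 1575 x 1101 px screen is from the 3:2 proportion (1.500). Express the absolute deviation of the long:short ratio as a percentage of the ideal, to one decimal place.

4.6%

Ratio = 1575 / 1101 ≈ 1.4305.
Ideal 3:2 = 1.5000. |1.4305 − 1.5000| / 1.5000 ≈ 4.63% → 4.6%.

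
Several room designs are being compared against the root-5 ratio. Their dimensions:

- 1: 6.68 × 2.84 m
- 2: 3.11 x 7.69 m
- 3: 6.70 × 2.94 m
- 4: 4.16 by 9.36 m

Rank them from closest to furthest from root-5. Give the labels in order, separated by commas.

4, 3, 1, 2

Ratios: 1 = 6.68 / 2.84 ≈ 2.352; 2 = 7.69 / 3.11 ≈ 2.473; 3 = 6.70 / 2.94 ≈ 2.279; 4 = 9.36 / 4.16 ≈ 2.250.
|Δ from 2.236|: 1 0.116; 2 0.237; 3 0.043; 4 0.014.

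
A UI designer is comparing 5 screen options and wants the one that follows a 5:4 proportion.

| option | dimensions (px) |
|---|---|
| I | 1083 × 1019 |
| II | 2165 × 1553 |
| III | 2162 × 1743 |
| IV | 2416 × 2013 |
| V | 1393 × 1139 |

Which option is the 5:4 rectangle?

III

Ratios (long/short): I ≈ 1.063; II ≈ 1.394; III ≈ 1.240; IV ≈ 1.200; V ≈ 1.223.
5:4 ≈ 1.250; option III is nearest (Δ 0.010).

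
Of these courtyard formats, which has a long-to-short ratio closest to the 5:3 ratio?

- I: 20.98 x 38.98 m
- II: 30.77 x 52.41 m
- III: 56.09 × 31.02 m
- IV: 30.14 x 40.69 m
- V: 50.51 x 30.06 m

Ratios (long/short): I ≈ 1.858; II ≈ 1.703; III ≈ 1.808; IV ≈ 1.350; V ≈ 1.680.
5:3 ≈ 1.667; option V is nearest (Δ 0.013).

V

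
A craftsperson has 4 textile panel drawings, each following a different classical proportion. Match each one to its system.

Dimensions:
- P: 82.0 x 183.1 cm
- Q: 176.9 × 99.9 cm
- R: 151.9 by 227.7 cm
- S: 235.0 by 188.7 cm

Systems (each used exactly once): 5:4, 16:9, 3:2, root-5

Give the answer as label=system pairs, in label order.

Ratios: P ≈ 2.233; Q ≈ 1.771; R ≈ 1.499; S ≈ 1.245.
Targets: 5:4 ≈ 1.250; 16:9 ≈ 1.778; 3:2 ≈ 1.500; root-5 ≈ 2.236.

P=root-5, Q=16:9, R=3:2, S=5:4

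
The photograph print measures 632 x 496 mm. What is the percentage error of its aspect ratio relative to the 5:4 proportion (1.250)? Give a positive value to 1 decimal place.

1.9%

Ratio = 632 / 496 ≈ 1.2742.
Ideal 5:4 = 1.2500. |1.2742 − 1.2500| / 1.2500 ≈ 1.94% → 1.9%.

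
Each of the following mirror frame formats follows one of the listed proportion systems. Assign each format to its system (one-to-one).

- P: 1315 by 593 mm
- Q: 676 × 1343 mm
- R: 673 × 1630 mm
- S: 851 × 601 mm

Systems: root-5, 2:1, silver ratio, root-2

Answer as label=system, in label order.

P=root-5, Q=2:1, R=silver ratio, S=root-2

Ratios: P ≈ 2.218; Q ≈ 1.987; R ≈ 2.422; S ≈ 1.416.
Targets: root-5 ≈ 2.236; 2:1 ≈ 2.000; silver ratio ≈ 2.414; root-2 ≈ 1.414.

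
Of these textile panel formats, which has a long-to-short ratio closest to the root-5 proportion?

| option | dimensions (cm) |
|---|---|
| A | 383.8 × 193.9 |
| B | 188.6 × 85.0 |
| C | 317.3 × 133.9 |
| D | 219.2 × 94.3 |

Target root-5 ≈ 2.236.
A: 1.979 (Δ0.257)  B: 2.219 (Δ0.017)  C: 2.370 (Δ0.134)  D: 2.324 (Δ0.088)

B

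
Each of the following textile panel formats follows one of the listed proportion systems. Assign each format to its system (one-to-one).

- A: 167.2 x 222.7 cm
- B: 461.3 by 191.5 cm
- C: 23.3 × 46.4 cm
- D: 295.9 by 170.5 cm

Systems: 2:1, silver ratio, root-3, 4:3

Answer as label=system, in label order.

A = 222.7/167.2 ≈ 1.332 → 4:3 (1.333)
B = 461.3/191.5 ≈ 2.409 → silver ratio (2.414)
C = 46.4/23.3 ≈ 1.991 → 2:1 (2.000)
D = 295.9/170.5 ≈ 1.735 → root-3 (1.732)

A=4:3, B=silver ratio, C=2:1, D=root-3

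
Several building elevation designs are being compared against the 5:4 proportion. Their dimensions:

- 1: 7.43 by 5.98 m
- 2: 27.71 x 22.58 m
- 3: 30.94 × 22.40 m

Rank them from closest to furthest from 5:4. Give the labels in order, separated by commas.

1, 2, 3

Ratios: 1 = 7.43 / 5.98 ≈ 1.242; 2 = 27.71 / 22.58 ≈ 1.227; 3 = 30.94 / 22.40 ≈ 1.381.
|Δ from 1.250|: 1 0.008; 2 0.023; 3 0.131.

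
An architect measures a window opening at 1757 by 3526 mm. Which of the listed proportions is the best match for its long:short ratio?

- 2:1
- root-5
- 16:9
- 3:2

3526/1757 ≈ 2.007. Nearest candidates are 2:1 (2.000, off by 0.007) and 16:9 (1.778, off by 0.229).

2:1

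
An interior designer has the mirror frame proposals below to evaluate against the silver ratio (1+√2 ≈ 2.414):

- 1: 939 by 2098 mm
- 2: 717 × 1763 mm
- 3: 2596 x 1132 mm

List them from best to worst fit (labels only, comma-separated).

Ratios: 1 = 2098 / 939 ≈ 2.234; 2 = 1763 / 717 ≈ 2.459; 3 = 2596 / 1132 ≈ 2.293.
|Δ from 2.414|: 1 0.180; 2 0.045; 3 0.121.

2, 3, 1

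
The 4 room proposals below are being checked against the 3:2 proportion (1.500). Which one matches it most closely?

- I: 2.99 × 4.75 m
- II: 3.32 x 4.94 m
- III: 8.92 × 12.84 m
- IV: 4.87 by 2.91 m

Target 3:2 ≈ 1.500.
I: 1.589 (Δ0.089)  II: 1.488 (Δ0.012)  III: 1.439 (Δ0.061)  IV: 1.674 (Δ0.174)

II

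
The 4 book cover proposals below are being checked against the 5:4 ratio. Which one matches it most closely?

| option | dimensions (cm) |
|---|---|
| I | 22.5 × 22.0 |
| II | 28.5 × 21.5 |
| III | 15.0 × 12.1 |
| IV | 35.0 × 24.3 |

III

Target 5:4 ≈ 1.250.
I: 1.023 (Δ0.227)  II: 1.326 (Δ0.076)  III: 1.240 (Δ0.010)  IV: 1.440 (Δ0.190)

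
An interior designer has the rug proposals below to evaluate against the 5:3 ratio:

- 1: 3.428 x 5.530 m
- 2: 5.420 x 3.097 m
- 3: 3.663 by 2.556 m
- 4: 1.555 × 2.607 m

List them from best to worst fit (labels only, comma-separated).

4, 1, 2, 3

Ratios: 1 = 5.530 / 3.428 ≈ 1.613; 2 = 5.420 / 3.097 ≈ 1.750; 3 = 3.663 / 2.556 ≈ 1.433; 4 = 2.607 / 1.555 ≈ 1.677.
|Δ from 1.667|: 1 0.054; 2 0.083; 3 0.234; 4 0.010.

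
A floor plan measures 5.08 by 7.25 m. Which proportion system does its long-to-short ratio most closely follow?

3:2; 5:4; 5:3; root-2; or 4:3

root-2

7.25/5.08 ≈ 1.427. Nearest candidates are root-2 (1.414, off by 0.013) and 3:2 (1.500, off by 0.073).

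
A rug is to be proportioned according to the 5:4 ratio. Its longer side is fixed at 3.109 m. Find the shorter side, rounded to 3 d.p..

2.487 m

5:4 = 1.25000.
Shorter side = 3.109 ÷ 1.25000 ≈ 2.48720 → 2.487 m.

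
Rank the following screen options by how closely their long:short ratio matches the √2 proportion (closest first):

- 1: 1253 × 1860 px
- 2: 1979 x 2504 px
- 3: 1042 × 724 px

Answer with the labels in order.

3, 1, 2

Ratios: 1 = 1860 / 1253 ≈ 1.484; 2 = 2504 / 1979 ≈ 1.265; 3 = 1042 / 724 ≈ 1.439.
|Δ from 1.414|: 1 0.070; 2 0.149; 3 0.025.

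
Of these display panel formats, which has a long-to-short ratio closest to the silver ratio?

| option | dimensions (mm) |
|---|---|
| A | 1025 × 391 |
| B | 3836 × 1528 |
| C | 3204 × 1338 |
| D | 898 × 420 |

Target silver ratio ≈ 2.414.
A: 2.621 (Δ0.207)  B: 2.510 (Δ0.096)  C: 2.395 (Δ0.019)  D: 2.138 (Δ0.276)

C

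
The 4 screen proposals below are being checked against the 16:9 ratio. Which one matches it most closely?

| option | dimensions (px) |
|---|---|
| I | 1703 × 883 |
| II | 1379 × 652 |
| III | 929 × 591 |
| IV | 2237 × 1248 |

IV

Ratios (long/short): I ≈ 1.929; II ≈ 2.115; III ≈ 1.572; IV ≈ 1.792.
16:9 ≈ 1.778; option IV is nearest (Δ 0.014).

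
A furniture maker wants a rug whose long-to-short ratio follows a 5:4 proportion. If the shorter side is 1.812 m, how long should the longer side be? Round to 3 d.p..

2.265 m

5:4 = 1.25000.
Longer side = 1.812 × 1.25000 ≈ 2.26500 → 2.265 m.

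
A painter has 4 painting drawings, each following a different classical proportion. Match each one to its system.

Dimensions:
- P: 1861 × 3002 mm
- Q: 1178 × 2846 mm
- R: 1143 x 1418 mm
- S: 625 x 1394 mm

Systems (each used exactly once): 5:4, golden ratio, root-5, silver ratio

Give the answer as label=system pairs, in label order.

P = 3002/1861 ≈ 1.613 → golden ratio (1.618)
Q = 2846/1178 ≈ 2.416 → silver ratio (2.414)
R = 1418/1143 ≈ 1.241 → 5:4 (1.250)
S = 1394/625 ≈ 2.230 → root-5 (2.236)

P=golden ratio, Q=silver ratio, R=5:4, S=root-5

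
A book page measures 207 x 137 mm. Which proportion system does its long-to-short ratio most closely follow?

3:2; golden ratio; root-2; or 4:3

Ratio = 207 / 137 ≈ 1.511.
Distances: 3:2 1.500 (Δ 0.011); golden ratio 1.618 (Δ 0.107); root-2 1.414 (Δ 0.097); 4:3 1.333 (Δ 0.178).

3:2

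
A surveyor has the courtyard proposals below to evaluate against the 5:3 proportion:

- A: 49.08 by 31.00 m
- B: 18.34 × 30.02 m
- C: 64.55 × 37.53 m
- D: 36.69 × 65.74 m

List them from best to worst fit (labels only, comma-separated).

B, C, A, D

Ratios: A = 49.08 / 31.00 ≈ 1.583; B = 30.02 / 18.34 ≈ 1.637; C = 64.55 / 37.53 ≈ 1.720; D = 65.74 / 36.69 ≈ 1.792.
|Δ from 1.667|: A 0.084; B 0.030; C 0.053; D 0.125.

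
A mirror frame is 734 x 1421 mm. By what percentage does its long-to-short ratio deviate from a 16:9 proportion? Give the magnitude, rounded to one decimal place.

8.9%

Ratio = 1421 / 734 ≈ 1.9360.
Ideal 16:9 ≈ 1.7778. |1.9360 − 1.7778| / 1.7778 ≈ 8.90% → 8.9%.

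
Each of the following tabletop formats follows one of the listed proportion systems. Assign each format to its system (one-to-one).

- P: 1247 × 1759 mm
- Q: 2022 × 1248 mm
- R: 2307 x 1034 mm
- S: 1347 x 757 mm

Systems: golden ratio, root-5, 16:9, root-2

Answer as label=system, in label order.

P = 1759/1247 ≈ 1.411 → root-2 (1.414)
Q = 2022/1248 ≈ 1.620 → golden ratio (1.618)
R = 2307/1034 ≈ 2.231 → root-5 (2.236)
S = 1347/757 ≈ 1.779 → 16:9 (1.778)

P=root-2, Q=golden ratio, R=root-5, S=16:9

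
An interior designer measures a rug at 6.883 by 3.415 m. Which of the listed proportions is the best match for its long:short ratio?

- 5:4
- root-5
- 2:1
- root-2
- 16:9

Ratio = 6.883 / 3.415 ≈ 2.016.
Distances: 5:4 1.250 (Δ 0.766); root-5 2.236 (Δ 0.220); 2:1 2.000 (Δ 0.016); root-2 1.414 (Δ 0.602); 16:9 1.778 (Δ 0.238).

2:1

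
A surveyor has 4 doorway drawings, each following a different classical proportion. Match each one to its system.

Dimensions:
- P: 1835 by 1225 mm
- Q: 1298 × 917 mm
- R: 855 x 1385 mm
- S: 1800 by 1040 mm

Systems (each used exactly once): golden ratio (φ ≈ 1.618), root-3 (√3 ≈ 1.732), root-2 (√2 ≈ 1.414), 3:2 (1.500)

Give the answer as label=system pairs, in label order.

P = 1835/1225 ≈ 1.498 → 3:2 (1.500)
Q = 1298/917 ≈ 1.415 → root-2 (1.414)
R = 1385/855 ≈ 1.620 → golden ratio (1.618)
S = 1800/1040 ≈ 1.731 → root-3 (1.732)

P=3:2, Q=root-2, R=golden ratio, S=root-3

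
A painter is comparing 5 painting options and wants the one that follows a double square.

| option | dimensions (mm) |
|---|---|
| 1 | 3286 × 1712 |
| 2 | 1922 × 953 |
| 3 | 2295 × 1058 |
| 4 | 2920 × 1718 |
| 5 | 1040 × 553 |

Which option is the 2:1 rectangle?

2

Target 2:1 ≈ 2.000.
1: 1.919 (Δ0.081)  2: 2.017 (Δ0.017)  3: 2.169 (Δ0.169)  4: 1.700 (Δ0.300)  5: 1.881 (Δ0.119)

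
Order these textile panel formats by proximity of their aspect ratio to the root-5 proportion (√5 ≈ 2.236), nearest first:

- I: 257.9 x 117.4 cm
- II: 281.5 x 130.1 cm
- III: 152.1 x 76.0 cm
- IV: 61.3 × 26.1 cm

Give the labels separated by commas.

I, II, IV, III

Ratios: I = 257.9 / 117.4 ≈ 2.197; II = 281.5 / 130.1 ≈ 2.164; III = 152.1 / 76.0 ≈ 2.001; IV = 61.3 / 26.1 ≈ 2.349.
|Δ from 2.236|: I 0.039; II 0.072; III 0.235; IV 0.113.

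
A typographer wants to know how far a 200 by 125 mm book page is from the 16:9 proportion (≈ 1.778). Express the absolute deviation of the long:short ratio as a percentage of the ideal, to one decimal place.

10.0%

Ratio = 200 / 125 ≈ 1.6000.
Ideal 16:9 ≈ 1.7778. |1.6000 − 1.7778| / 1.7778 ≈ 10.00% → 10.0%.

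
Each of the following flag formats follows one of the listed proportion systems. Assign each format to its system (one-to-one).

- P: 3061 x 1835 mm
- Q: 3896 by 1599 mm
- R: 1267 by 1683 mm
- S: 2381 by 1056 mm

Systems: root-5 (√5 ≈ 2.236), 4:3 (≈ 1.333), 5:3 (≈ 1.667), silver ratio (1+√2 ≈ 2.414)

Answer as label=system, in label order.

P = 3061/1835 ≈ 1.668 → 5:3 (1.667)
Q = 3896/1599 ≈ 2.437 → silver ratio (2.414)
R = 1683/1267 ≈ 1.328 → 4:3 (1.333)
S = 2381/1056 ≈ 2.255 → root-5 (2.236)

P=5:3, Q=silver ratio, R=4:3, S=root-5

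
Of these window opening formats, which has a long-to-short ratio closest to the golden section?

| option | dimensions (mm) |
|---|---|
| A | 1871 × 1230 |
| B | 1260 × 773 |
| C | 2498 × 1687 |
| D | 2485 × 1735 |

B

Ratios (long/short): A ≈ 1.521; B ≈ 1.630; C ≈ 1.481; D ≈ 1.432.
golden ratio ≈ 1.618; option B is nearest (Δ 0.012).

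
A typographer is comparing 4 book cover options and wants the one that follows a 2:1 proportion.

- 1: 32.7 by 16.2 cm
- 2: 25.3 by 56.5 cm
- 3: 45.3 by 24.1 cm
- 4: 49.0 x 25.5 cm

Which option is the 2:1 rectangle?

Ratios (long/short): 1 ≈ 2.019; 2 ≈ 2.233; 3 ≈ 1.880; 4 ≈ 1.922.
2:1 ≈ 2.000; option 1 is nearest (Δ 0.019).

1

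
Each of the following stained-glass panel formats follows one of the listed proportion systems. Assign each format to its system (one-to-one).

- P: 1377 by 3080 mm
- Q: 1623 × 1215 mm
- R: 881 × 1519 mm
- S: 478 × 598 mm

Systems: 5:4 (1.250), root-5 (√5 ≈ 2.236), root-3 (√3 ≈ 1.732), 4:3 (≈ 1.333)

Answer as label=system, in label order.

P=root-5, Q=4:3, R=root-3, S=5:4

Ratios: P ≈ 2.237; Q ≈ 1.336; R ≈ 1.724; S ≈ 1.251.
Targets: 5:4 ≈ 1.250; root-5 ≈ 2.236; root-3 ≈ 1.732; 4:3 ≈ 1.333.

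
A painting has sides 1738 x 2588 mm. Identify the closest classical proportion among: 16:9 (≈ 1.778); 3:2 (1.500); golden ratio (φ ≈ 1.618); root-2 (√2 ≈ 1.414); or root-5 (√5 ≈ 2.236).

3:2

Ratio = 2588 / 1738 ≈ 1.489.
Distances: 16:9 1.778 (Δ 0.289); 3:2 1.500 (Δ 0.011); golden ratio 1.618 (Δ 0.129); root-2 1.414 (Δ 0.075); root-5 2.236 (Δ 0.747).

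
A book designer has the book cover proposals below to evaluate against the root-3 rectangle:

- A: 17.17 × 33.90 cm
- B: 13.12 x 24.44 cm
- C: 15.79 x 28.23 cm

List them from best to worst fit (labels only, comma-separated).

C, B, A

A: 33.90/17.17 ≈ 1.974 → |1.974 − 1.732| = 0.242
B: 24.44/13.12 ≈ 1.863 → |1.863 − 1.732| = 0.131
C: 28.23/15.79 ≈ 1.788 → |1.788 − 1.732| = 0.056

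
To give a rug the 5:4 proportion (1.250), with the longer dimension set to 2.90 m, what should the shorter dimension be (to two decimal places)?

5:4 = 1.25000.
Shorter side = 2.90 ÷ 1.25000 ≈ 2.3200 → 2.32 m.

2.32 m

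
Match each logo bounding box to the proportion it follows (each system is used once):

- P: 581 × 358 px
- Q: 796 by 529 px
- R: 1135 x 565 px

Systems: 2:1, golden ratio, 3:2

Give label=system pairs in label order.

P = 581/358 ≈ 1.623 → golden ratio (1.618)
Q = 796/529 ≈ 1.505 → 3:2 (1.500)
R = 1135/565 ≈ 2.009 → 2:1 (2.000)

P=golden ratio, Q=3:2, R=2:1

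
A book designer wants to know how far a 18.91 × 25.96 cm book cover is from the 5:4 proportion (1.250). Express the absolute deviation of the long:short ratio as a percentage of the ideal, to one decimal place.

9.8%

Ratio = 25.96 / 18.91 ≈ 1.3728.
Ideal 5:4 = 1.2500. |1.3728 − 1.2500| / 1.2500 ≈ 9.82% → 9.8%.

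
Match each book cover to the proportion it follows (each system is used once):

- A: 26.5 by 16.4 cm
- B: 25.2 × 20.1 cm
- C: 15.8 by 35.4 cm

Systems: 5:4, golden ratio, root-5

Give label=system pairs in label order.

A = 26.5/16.4 ≈ 1.616 → golden ratio (1.618)
B = 25.2/20.1 ≈ 1.254 → 5:4 (1.250)
C = 35.4/15.8 ≈ 2.241 → root-5 (2.236)

A=golden ratio, B=5:4, C=root-5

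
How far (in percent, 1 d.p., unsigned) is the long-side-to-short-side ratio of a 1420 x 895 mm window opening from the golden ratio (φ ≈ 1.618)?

Ratio = 1420 / 895 ≈ 1.5866.
Ideal golden ratio ≈ 1.6180. |1.5866 − 1.6180| / 1.6180 ≈ 1.94% → 1.9%.

1.9%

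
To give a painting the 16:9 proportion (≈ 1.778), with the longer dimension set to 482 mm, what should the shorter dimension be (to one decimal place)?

271.1 mm

16:9 ≈ 1.77778.
Shorter side = 482 ÷ 1.77778 ≈ 271.125 → 271.1 mm.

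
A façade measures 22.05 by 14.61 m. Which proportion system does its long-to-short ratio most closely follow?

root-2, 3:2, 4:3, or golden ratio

3:2

Ratio = 22.05 / 14.61 ≈ 1.509.
Distances: root-2 1.414 (Δ 0.095); 3:2 1.500 (Δ 0.009); 4:3 1.333 (Δ 0.176); golden ratio 1.618 (Δ 0.109).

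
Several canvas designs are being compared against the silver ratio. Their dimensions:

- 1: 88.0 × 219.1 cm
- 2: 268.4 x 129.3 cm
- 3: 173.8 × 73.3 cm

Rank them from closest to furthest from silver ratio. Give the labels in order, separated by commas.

3, 1, 2

1: 219.1/88.0 ≈ 2.490 → |2.490 − 2.414| = 0.076
2: 268.4/129.3 ≈ 2.076 → |2.076 − 2.414| = 0.338
3: 173.8/73.3 ≈ 2.371 → |2.371 − 2.414| = 0.043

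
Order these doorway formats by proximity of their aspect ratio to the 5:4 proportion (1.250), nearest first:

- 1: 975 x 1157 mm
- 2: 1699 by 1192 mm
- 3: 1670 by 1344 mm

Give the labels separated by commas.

1: 1157/975 ≈ 1.187 → |1.187 − 1.250| = 0.063
2: 1699/1192 ≈ 1.425 → |1.425 − 1.250| = 0.175
3: 1670/1344 ≈ 1.243 → |1.243 − 1.250| = 0.007

3, 1, 2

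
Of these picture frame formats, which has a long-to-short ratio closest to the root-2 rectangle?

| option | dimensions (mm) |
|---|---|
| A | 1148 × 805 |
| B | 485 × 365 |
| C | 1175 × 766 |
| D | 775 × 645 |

Ratios (long/short): A ≈ 1.426; B ≈ 1.329; C ≈ 1.534; D ≈ 1.202.
root-2 ≈ 1.414; option A is nearest (Δ 0.012).

A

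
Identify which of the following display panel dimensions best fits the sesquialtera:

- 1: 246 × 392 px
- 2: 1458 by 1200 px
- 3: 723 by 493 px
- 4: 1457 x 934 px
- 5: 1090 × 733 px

5

Ratios (long/short): 1 ≈ 1.593; 2 ≈ 1.215; 3 ≈ 1.467; 4 ≈ 1.560; 5 ≈ 1.487.
3:2 ≈ 1.500; option 5 is nearest (Δ 0.013).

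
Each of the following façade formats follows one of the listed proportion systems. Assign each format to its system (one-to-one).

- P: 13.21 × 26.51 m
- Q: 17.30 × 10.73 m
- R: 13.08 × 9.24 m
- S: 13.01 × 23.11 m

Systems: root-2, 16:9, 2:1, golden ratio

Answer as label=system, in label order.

Ratios: P ≈ 2.007; Q ≈ 1.612; R ≈ 1.416; S ≈ 1.776.
Targets: root-2 ≈ 1.414; 16:9 ≈ 1.778; 2:1 ≈ 2.000; golden ratio ≈ 1.618.

P=2:1, Q=golden ratio, R=root-2, S=16:9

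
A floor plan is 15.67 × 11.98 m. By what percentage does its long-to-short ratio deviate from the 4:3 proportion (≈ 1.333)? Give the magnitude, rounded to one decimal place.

1.9%

Ratio = 15.67 / 11.98 ≈ 1.3080.
Ideal 4:3 ≈ 1.3333. |1.3080 − 1.3333| / 1.3333 ≈ 1.90% → 1.9%.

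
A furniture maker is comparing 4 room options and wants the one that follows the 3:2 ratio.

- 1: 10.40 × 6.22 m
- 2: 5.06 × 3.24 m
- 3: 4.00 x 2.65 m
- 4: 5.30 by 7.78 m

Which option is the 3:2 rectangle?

3

Target 3:2 ≈ 1.500.
1: 1.672 (Δ0.172)  2: 1.562 (Δ0.062)  3: 1.509 (Δ0.009)  4: 1.468 (Δ0.032)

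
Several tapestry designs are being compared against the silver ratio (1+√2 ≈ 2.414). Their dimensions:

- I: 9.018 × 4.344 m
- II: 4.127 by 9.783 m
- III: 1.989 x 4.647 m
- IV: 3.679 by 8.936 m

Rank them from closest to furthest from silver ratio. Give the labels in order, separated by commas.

Ratios: I = 9.018 / 4.344 ≈ 2.076; II = 9.783 / 4.127 ≈ 2.370; III = 4.647 / 1.989 ≈ 2.336; IV = 8.936 / 3.679 ≈ 2.429.
|Δ from 2.414|: I 0.338; II 0.044; III 0.078; IV 0.015.

IV, II, III, I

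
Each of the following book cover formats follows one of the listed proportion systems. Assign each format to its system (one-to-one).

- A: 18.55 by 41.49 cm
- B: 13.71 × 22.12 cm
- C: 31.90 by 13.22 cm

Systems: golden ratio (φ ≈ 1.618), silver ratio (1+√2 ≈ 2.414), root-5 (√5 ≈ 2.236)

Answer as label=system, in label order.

Ratios: A ≈ 2.237; B ≈ 1.613; C ≈ 2.413.
Targets: golden ratio ≈ 1.618; silver ratio ≈ 2.414; root-5 ≈ 2.236.

A=root-5, B=golden ratio, C=silver ratio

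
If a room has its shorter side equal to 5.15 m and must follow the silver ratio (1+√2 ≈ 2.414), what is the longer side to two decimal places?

silver ratio ≈ 2.41421.
Longer side = 5.15 × 2.41421 ≈ 12.4332 → 12.43 m.

12.43 m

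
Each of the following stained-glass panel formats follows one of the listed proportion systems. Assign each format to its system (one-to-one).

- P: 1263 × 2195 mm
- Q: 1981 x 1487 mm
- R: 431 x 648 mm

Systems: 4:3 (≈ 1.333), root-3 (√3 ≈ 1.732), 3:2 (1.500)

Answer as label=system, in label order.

P=root-3, Q=4:3, R=3:2

P = 2195/1263 ≈ 1.738 → root-3 (1.732)
Q = 1981/1487 ≈ 1.332 → 4:3 (1.333)
R = 648/431 ≈ 1.503 → 3:2 (1.500)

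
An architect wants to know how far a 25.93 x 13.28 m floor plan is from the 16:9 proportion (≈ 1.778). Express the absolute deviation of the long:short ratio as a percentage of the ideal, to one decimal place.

Ratio = 25.93 / 13.28 ≈ 1.9526.
Ideal 16:9 ≈ 1.7778. |1.9526 − 1.7778| / 1.7778 ≈ 9.83% → 9.8%.

9.8%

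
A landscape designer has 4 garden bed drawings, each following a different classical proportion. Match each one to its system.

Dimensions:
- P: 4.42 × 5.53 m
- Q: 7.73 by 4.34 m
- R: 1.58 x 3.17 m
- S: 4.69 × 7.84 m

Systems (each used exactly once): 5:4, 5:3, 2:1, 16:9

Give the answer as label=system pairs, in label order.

P=5:4, Q=16:9, R=2:1, S=5:3

P = 5.53/4.42 ≈ 1.251 → 5:4 (1.250)
Q = 7.73/4.34 ≈ 1.781 → 16:9 (1.778)
R = 3.17/1.58 ≈ 2.006 → 2:1 (2.000)
S = 7.84/4.69 ≈ 1.672 → 5:3 (1.667)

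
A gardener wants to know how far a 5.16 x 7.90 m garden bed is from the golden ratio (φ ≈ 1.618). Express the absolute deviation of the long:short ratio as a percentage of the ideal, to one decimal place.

Ratio = 7.90 / 5.16 ≈ 1.5310.
Ideal golden ratio ≈ 1.6180. |1.5310 − 1.6180| / 1.6180 ≈ 5.38% → 5.4%.

5.4%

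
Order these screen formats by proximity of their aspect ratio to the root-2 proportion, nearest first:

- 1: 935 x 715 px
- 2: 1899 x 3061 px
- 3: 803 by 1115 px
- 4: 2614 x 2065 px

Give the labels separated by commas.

3, 1, 4, 2

Ratios: 1 = 935 / 715 ≈ 1.308; 2 = 3061 / 1899 ≈ 1.612; 3 = 1115 / 803 ≈ 1.389; 4 = 2614 / 2065 ≈ 1.266.
|Δ from 1.414|: 1 0.106; 2 0.198; 3 0.025; 4 0.148.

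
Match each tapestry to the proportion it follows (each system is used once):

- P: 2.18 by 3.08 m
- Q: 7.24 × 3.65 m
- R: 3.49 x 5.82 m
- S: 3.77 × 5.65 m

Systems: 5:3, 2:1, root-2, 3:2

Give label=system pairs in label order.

P=root-2, Q=2:1, R=5:3, S=3:2

P = 3.08/2.18 ≈ 1.413 → root-2 (1.414)
Q = 7.24/3.65 ≈ 1.984 → 2:1 (2.000)
R = 5.82/3.49 ≈ 1.668 → 5:3 (1.667)
S = 5.65/3.77 ≈ 1.499 → 3:2 (1.500)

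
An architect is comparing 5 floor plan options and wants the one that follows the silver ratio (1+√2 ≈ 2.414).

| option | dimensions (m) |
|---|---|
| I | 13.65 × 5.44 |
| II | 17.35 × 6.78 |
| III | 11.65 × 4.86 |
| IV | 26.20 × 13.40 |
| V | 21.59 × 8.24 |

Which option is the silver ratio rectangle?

III

Target silver ratio ≈ 2.414.
I: 2.509 (Δ0.095)  II: 2.559 (Δ0.145)  III: 2.397 (Δ0.017)  IV: 1.955 (Δ0.459)  V: 2.620 (Δ0.206)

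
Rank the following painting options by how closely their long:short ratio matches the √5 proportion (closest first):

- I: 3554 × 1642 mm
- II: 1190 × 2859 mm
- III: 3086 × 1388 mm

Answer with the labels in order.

Ratios: I = 3554 / 1642 ≈ 2.164; II = 2859 / 1190 ≈ 2.403; III = 3086 / 1388 ≈ 2.223.
|Δ from 2.236|: I 0.072; II 0.167; III 0.013.

III, I, II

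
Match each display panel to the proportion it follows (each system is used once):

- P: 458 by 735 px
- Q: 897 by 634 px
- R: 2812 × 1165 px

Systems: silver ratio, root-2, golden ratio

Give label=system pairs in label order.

P = 735/458 ≈ 1.605 → golden ratio (1.618)
Q = 897/634 ≈ 1.415 → root-2 (1.414)
R = 2812/1165 ≈ 2.414 → silver ratio (2.414)

P=golden ratio, Q=root-2, R=silver ratio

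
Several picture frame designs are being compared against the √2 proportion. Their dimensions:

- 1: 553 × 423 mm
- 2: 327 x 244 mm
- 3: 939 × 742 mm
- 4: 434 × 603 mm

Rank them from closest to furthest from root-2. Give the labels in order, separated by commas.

Ratios: 1 = 553 / 423 ≈ 1.307; 2 = 327 / 244 ≈ 1.340; 3 = 939 / 742 ≈ 1.265; 4 = 603 / 434 ≈ 1.389.
|Δ from 1.414|: 1 0.107; 2 0.074; 3 0.149; 4 0.025.

4, 2, 1, 3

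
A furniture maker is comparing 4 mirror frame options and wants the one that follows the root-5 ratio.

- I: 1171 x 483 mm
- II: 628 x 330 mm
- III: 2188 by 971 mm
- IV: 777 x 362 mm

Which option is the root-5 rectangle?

Ratios (long/short): I ≈ 2.424; II ≈ 1.903; III ≈ 2.253; IV ≈ 2.146.
root-5 ≈ 2.236; option III is nearest (Δ 0.017).

III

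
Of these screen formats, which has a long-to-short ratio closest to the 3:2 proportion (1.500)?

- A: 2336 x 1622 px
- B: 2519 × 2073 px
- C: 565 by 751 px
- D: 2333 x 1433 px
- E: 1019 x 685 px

E

Ratios (long/short): A ≈ 1.440; B ≈ 1.215; C ≈ 1.329; D ≈ 1.628; E ≈ 1.488.
3:2 ≈ 1.500; option E is nearest (Δ 0.012).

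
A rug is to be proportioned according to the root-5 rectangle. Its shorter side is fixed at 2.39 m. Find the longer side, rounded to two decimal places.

5.34 m

root-5 ≈ 2.23607.
Longer side = 2.39 × 2.23607 ≈ 5.3442 → 5.34 m.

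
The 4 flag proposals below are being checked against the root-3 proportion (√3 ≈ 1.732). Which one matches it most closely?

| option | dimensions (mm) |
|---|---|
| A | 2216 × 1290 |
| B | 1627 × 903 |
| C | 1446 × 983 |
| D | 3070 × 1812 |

A

Ratios (long/short): A ≈ 1.718; B ≈ 1.802; C ≈ 1.471; D ≈ 1.694.
root-3 ≈ 1.732; option A is nearest (Δ 0.014).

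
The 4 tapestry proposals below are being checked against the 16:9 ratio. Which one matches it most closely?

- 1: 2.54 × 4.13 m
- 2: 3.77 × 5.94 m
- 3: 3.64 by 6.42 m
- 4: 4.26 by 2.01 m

Target 16:9 ≈ 1.778.
1: 1.626 (Δ0.152)  2: 1.576 (Δ0.202)  3: 1.764 (Δ0.014)  4: 2.119 (Δ0.341)

3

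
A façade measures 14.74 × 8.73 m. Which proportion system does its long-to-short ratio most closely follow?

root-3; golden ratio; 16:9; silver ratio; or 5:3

5:3

Ratio = 14.74 / 8.73 ≈ 1.688.
Distances: root-3 1.732 (Δ 0.044); golden ratio 1.618 (Δ 0.070); 16:9 1.778 (Δ 0.090); silver ratio 2.414 (Δ 0.726); 5:3 1.667 (Δ 0.021).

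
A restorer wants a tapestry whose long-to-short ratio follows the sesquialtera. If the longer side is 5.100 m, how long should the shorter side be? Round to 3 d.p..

3.400 m

3:2 = 1.50000.
Shorter side = 5.100 ÷ 1.50000 ≈ 3.40000 → 3.400 m.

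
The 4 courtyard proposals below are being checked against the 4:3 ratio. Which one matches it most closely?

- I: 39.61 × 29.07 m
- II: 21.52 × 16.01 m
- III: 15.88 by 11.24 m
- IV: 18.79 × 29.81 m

II

Target 4:3 ≈ 1.333.
I: 1.363 (Δ0.030)  II: 1.344 (Δ0.011)  III: 1.413 (Δ0.080)  IV: 1.586 (Δ0.253)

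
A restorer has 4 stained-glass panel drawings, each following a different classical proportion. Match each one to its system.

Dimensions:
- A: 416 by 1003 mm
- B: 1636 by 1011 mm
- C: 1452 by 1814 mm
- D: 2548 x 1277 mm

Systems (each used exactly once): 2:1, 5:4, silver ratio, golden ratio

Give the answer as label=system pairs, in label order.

A=silver ratio, B=golden ratio, C=5:4, D=2:1

Ratios: A ≈ 2.411; B ≈ 1.618; C ≈ 1.249; D ≈ 1.995.
Targets: 2:1 ≈ 2.000; 5:4 ≈ 1.250; silver ratio ≈ 2.414; golden ratio ≈ 1.618.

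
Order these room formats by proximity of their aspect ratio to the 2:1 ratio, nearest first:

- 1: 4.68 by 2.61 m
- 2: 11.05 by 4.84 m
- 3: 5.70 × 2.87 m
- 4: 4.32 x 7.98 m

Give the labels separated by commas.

3, 4, 1, 2

Ratios: 1 = 4.68 / 2.61 ≈ 1.793; 2 = 11.05 / 4.84 ≈ 2.283; 3 = 5.70 / 2.87 ≈ 1.986; 4 = 7.98 / 4.32 ≈ 1.847.
|Δ from 2.000|: 1 0.207; 2 0.283; 3 0.014; 4 0.153.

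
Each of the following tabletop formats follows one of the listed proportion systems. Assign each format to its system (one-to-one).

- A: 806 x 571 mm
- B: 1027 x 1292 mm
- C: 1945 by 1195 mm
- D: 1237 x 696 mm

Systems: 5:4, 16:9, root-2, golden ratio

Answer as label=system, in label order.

A = 806/571 ≈ 1.412 → root-2 (1.414)
B = 1292/1027 ≈ 1.258 → 5:4 (1.250)
C = 1945/1195 ≈ 1.628 → golden ratio (1.618)
D = 1237/696 ≈ 1.777 → 16:9 (1.778)

A=root-2, B=5:4, C=golden ratio, D=16:9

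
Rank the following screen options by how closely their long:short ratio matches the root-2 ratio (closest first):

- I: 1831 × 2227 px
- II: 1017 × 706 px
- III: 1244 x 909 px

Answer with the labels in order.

Ratios: I = 2227 / 1831 ≈ 1.216; II = 1017 / 706 ≈ 1.441; III = 1244 / 909 ≈ 1.369.
|Δ from 1.414|: I 0.198; II 0.027; III 0.045.

II, III, I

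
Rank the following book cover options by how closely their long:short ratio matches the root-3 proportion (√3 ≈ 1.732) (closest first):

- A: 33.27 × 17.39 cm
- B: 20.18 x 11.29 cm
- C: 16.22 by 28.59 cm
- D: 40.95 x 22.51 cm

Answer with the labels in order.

Ratios: A = 33.27 / 17.39 ≈ 1.913; B = 20.18 / 11.29 ≈ 1.787; C = 28.59 / 16.22 ≈ 1.763; D = 40.95 / 22.51 ≈ 1.819.
|Δ from 1.732|: A 0.181; B 0.055; C 0.031; D 0.087.

C, B, D, A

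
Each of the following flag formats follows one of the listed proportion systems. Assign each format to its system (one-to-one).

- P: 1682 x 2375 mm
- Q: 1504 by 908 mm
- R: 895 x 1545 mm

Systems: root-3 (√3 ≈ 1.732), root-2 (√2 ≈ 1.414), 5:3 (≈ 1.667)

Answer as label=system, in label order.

P=root-2, Q=5:3, R=root-3

P = 2375/1682 ≈ 1.412 → root-2 (1.414)
Q = 1504/908 ≈ 1.656 → 5:3 (1.667)
R = 1545/895 ≈ 1.726 → root-3 (1.732)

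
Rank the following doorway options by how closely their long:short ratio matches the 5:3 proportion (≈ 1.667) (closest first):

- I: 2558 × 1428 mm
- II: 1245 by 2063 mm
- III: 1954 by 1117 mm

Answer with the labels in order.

I: 2558/1428 ≈ 1.791 → |1.791 − 1.667| = 0.124
II: 2063/1245 ≈ 1.657 → |1.657 − 1.667| = 0.010
III: 1954/1117 ≈ 1.749 → |1.749 − 1.667| = 0.082

II, III, I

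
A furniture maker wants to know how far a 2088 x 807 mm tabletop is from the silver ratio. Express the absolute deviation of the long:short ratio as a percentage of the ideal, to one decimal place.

Ratio = 2088 / 807 ≈ 2.5874.
Ideal silver ratio ≈ 2.4142. |2.5874 − 2.4142| / 2.4142 ≈ 7.17% → 7.2%.

7.2%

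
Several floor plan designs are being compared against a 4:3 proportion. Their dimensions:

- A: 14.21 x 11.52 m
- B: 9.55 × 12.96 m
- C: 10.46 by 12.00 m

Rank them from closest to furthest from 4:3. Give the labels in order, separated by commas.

B, A, C

A: 14.21/11.52 ≈ 1.234 → |1.234 − 1.333| = 0.099
B: 12.96/9.55 ≈ 1.357 → |1.357 − 1.333| = 0.024
C: 12.00/10.46 ≈ 1.147 → |1.147 − 1.333| = 0.186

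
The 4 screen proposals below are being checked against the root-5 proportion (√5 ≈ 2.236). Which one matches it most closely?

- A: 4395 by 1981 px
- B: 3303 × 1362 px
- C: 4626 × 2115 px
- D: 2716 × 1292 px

A

Target root-5 ≈ 2.236.
A: 2.219 (Δ0.017)  B: 2.425 (Δ0.189)  C: 2.187 (Δ0.049)  D: 2.102 (Δ0.134)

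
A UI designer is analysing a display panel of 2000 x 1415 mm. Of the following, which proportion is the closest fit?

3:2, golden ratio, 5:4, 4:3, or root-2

2000/1415 ≈ 1.413. Nearest candidates are root-2 (1.414, off by 0.001) and 4:3 (1.333, off by 0.080).

root-2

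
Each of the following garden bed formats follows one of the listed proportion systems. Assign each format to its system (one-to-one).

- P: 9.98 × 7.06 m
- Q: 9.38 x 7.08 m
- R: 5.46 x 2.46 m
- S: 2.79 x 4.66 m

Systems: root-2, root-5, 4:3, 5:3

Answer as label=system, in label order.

P=root-2, Q=4:3, R=root-5, S=5:3

Ratios: P ≈ 1.414; Q ≈ 1.325; R ≈ 2.220; S ≈ 1.670.
Targets: root-2 ≈ 1.414; root-5 ≈ 2.236; 4:3 ≈ 1.333; 5:3 ≈ 1.667.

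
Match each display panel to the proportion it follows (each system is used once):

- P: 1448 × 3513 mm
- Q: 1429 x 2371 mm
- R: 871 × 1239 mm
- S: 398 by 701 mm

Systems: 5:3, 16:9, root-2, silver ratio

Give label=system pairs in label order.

P = 3513/1448 ≈ 2.426 → silver ratio (2.414)
Q = 2371/1429 ≈ 1.659 → 5:3 (1.667)
R = 1239/871 ≈ 1.423 → root-2 (1.414)
S = 701/398 ≈ 1.761 → 16:9 (1.778)

P=silver ratio, Q=5:3, R=root-2, S=16:9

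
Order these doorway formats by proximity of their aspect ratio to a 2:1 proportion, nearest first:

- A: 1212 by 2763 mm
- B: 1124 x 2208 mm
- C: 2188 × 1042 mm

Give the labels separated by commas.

A: 2763/1212 ≈ 2.280 → |2.280 − 2.000| = 0.280
B: 2208/1124 ≈ 1.964 → |1.964 − 2.000| = 0.036
C: 2188/1042 ≈ 2.100 → |2.100 − 2.000| = 0.100

B, C, A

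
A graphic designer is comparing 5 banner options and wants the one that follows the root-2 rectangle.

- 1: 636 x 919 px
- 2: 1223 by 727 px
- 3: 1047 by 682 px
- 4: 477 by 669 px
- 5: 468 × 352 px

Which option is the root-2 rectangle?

4

Ratios (long/short): 1 ≈ 1.445; 2 ≈ 1.682; 3 ≈ 1.535; 4 ≈ 1.403; 5 ≈ 1.330.
root-2 ≈ 1.414; option 4 is nearest (Δ 0.011).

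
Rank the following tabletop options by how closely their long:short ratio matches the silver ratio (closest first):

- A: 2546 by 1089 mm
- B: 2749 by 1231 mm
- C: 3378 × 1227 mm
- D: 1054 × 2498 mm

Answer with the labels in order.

Ratios: A = 2546 / 1089 ≈ 2.338; B = 2749 / 1231 ≈ 2.233; C = 3378 / 1227 ≈ 2.753; D = 2498 / 1054 ≈ 2.370.
|Δ from 2.414|: A 0.076; B 0.181; C 0.339; D 0.044.

D, A, B, C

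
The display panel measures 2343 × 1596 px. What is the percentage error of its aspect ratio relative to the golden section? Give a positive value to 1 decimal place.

Ratio = 2343 / 1596 ≈ 1.4680.
Ideal golden ratio ≈ 1.6180. |1.4680 − 1.6180| / 1.6180 ≈ 9.27% → 9.3%.

9.3%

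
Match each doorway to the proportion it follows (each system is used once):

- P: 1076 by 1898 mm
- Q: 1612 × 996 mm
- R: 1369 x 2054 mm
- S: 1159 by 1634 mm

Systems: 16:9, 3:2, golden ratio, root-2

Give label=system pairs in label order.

P=16:9, Q=golden ratio, R=3:2, S=root-2

Ratios: P ≈ 1.764; Q ≈ 1.618; R ≈ 1.500; S ≈ 1.410.
Targets: 16:9 ≈ 1.778; 3:2 ≈ 1.500; golden ratio ≈ 1.618; root-2 ≈ 1.414.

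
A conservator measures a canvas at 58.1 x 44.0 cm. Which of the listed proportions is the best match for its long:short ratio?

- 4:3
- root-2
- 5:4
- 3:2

4:3

Ratio = 58.1 / 44.0 ≈ 1.320.
Distances: 4:3 1.333 (Δ 0.013); root-2 1.414 (Δ 0.094); 5:4 1.250 (Δ 0.070); 3:2 1.500 (Δ 0.180).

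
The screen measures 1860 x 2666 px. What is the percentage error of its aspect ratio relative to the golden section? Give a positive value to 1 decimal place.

Ratio = 2666 / 1860 ≈ 1.4333.
Ideal golden ratio ≈ 1.6180. |1.4333 − 1.6180| / 1.6180 ≈ 11.42% → 11.4%.

11.4%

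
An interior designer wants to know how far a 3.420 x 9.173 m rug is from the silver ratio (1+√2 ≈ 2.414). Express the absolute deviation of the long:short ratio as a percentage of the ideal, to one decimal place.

11.1%

Ratio = 9.173 / 3.420 ≈ 2.6822.
Ideal silver ratio ≈ 2.4142. |2.6822 − 2.4142| / 2.4142 ≈ 11.10% → 11.1%.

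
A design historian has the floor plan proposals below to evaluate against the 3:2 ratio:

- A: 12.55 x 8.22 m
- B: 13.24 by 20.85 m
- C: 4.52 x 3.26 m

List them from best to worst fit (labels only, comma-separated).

A: 12.55/8.22 ≈ 1.527 → |1.527 − 1.500| = 0.027
B: 20.85/13.24 ≈ 1.575 → |1.575 − 1.500| = 0.075
C: 4.52/3.26 ≈ 1.387 → |1.387 − 1.500| = 0.113

A, B, C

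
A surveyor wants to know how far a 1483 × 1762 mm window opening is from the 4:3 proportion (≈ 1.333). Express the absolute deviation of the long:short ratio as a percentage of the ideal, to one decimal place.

Ratio = 1762 / 1483 ≈ 1.1881.
Ideal 4:3 ≈ 1.3333. |1.1881 − 1.3333| / 1.3333 ≈ 10.89% → 10.9%.

10.9%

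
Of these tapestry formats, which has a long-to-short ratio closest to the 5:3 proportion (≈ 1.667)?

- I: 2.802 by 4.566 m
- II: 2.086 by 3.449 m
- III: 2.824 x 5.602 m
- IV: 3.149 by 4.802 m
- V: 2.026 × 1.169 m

II

Target 5:3 ≈ 1.667.
I: 1.630 (Δ0.037)  II: 1.653 (Δ0.014)  III: 1.984 (Δ0.317)  IV: 1.525 (Δ0.142)  V: 1.733 (Δ0.066)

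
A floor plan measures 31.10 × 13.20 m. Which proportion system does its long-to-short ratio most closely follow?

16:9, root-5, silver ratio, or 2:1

silver ratio

Ratio = 31.10 / 13.20 ≈ 2.356.
Distances: 16:9 1.778 (Δ 0.578); root-5 2.236 (Δ 0.120); silver ratio 2.414 (Δ 0.058); 2:1 2.000 (Δ 0.356).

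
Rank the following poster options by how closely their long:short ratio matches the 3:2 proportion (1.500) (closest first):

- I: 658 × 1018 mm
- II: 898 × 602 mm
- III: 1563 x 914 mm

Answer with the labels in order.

II, I, III

I: 1018/658 ≈ 1.547 → |1.547 − 1.500| = 0.047
II: 898/602 ≈ 1.492 → |1.492 − 1.500| = 0.008
III: 1563/914 ≈ 1.710 → |1.710 − 1.500| = 0.210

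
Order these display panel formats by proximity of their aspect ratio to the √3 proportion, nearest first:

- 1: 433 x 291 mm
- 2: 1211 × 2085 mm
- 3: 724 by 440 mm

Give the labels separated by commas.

Ratios: 1 = 433 / 291 ≈ 1.488; 2 = 2085 / 1211 ≈ 1.722; 3 = 724 / 440 ≈ 1.645.
|Δ from 1.732|: 1 0.244; 2 0.010; 3 0.087.

2, 3, 1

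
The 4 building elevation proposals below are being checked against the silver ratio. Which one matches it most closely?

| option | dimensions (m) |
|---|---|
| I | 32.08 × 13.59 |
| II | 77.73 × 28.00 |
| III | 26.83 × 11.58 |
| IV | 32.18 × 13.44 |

Ratios (long/short): I ≈ 2.361; II ≈ 2.776; III ≈ 2.317; IV ≈ 2.394.
silver ratio ≈ 2.414; option IV is nearest (Δ 0.020).

IV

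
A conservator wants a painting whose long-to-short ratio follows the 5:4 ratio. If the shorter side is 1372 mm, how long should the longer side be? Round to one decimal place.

5:4 = 1.25000.
Longer side = 1372 × 1.25000 ≈ 1715.000 → 1715.0 mm.

1715.0 mm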